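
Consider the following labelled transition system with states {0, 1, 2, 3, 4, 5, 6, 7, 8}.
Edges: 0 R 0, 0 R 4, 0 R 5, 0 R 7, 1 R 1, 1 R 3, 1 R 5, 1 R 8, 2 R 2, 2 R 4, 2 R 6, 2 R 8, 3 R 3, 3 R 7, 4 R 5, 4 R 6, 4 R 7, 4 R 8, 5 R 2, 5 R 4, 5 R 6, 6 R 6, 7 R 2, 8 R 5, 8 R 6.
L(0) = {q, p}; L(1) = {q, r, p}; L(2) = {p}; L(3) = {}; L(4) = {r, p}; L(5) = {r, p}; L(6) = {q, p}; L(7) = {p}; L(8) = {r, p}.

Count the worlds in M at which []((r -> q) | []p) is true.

9

Let φ = []((r -> q) | []p). Evaluate φ at each world:
  0 (successors {0, 4, 5, 7}): φ is true.
  1 (successors {1, 3, 5, 8}): φ is true.
  2 (successors {2, 4, 6, 8}): φ is true.
  3 (successors {3, 7}): φ is true.
  4 (successors {5, 6, 7, 8}): φ is true.
  5 (successors {2, 4, 6}): φ is true.
  6 (successors {6}): φ is true.
  7 (successors {2}): φ is true.
  8 (successors {5, 6}): φ is true.
For instance, at 7:
  At 7: []((r -> q) | []p) requires (r -> q) | []p at every successor {2}.
      At 2: r -> q is true, []p is true, so (r -> q) | []p is true.
  So []((r -> q) | []p) is true at 7.
Satisfying worlds: {0, 1, 2, 3, 4, 5, 6, 7, 8}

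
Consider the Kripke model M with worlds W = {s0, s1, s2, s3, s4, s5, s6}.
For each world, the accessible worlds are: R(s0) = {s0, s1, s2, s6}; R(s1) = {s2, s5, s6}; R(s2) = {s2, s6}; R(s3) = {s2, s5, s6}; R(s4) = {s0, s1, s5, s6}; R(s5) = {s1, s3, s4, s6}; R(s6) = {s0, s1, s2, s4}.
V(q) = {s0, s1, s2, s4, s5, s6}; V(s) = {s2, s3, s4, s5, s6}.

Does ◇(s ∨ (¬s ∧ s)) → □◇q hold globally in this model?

Yes

Recall that □ψ holds at a world iff ψ holds at every accessible world, and ◇ψ holds iff ψ holds at some accessible world.
Let φ = ◇(s ∨ (¬s ∧ s)) → □◇q. Evaluate φ at each world:
  s0 (successors {s0, s1, s2, s6}): φ is true.
  s1 (successors {s2, s5, s6}): φ is true.
  s2 (successors {s2, s6}): φ is true.
  s3 (successors {s2, s5, s6}): φ is true.
  s4 (successors {s0, s1, s5, s6}): φ is true.
  s5 (successors {s1, s3, s4, s6}): φ is true.
  s6 (successors {s0, s1, s2, s4}): φ is true.
For instance, at s5:
  At s5: ◇(s ∨ (¬s ∧ s)) is true, □◇q is true, so ◇(s ∨ (¬s ∧ s)) → □◇q is true.
    At s5: ◇(s ∨ (¬s ∧ s)) requires s ∨ (¬s ∧ s) at some successor in {s1, s3, s4, s6}.
      s ∨ (¬s ∧ s) holds at s3, so ◇(s ∨ (¬s ∧ s)) is true at s5.
    At s5: □◇q requires ◇q at every successor {s1, s3, s4, s6}.
      At s1: ◇q is true.
      At s3: ◇q is true.
      At s4: ◇q is true.
      At s6: ◇q is true.
    So □◇q is true at s5.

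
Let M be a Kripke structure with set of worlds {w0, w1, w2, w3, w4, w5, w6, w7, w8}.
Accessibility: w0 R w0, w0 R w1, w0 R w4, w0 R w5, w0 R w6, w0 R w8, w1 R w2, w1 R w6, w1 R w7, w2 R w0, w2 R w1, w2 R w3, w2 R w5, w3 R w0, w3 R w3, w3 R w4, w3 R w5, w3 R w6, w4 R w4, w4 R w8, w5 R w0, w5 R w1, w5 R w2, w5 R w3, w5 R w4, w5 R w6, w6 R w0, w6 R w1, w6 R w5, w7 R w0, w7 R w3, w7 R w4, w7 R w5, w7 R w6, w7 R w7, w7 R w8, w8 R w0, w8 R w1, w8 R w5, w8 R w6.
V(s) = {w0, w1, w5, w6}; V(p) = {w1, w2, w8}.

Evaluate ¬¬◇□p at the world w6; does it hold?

Recall that □ψ holds at a world iff ψ holds at every accessible world, and ◇ψ holds iff ψ holds at some accessible world.
At w6: ¬◇□p is true, so ¬¬◇□p is false.
  At w6: ◇□p is false, so ¬◇□p is true.
    At w6: ◇□p requires □p at some successor in {w0, w1, w5}.
      At w0: □p is false.
      At w1: □p is false.
      At w5: □p is false.
    So ◇□p is false at w6.

No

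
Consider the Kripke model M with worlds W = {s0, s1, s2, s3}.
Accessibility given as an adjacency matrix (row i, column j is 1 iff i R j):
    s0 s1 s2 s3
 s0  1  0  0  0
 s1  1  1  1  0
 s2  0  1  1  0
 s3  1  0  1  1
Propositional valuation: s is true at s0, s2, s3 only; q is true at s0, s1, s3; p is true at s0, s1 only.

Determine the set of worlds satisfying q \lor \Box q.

Recall that \Box ψ holds at a world iff ψ holds at every accessible world, and \Diamond ψ holds iff ψ holds at some accessible world.
Let φ = q \lor \Box q. Evaluate φ at each world:
  s0 (successors {s0}): φ is true.
  s1 (successors {s0, s1, s2}): φ is true.
  s2 (successors {s1, s2}): φ is false.
  s3 (successors {s0, s2, s3}): φ is true.
For instance, at s1:
  At s1: q is true, \Box q is false, so q \lor \Box q is true.
    At s1: \Box q requires q at every successor {s0, s1, s2}.
      q fails at s2, so \Box q is false at s1.
Satisfying worlds: {s0, s1, s3}

s0, s1, s3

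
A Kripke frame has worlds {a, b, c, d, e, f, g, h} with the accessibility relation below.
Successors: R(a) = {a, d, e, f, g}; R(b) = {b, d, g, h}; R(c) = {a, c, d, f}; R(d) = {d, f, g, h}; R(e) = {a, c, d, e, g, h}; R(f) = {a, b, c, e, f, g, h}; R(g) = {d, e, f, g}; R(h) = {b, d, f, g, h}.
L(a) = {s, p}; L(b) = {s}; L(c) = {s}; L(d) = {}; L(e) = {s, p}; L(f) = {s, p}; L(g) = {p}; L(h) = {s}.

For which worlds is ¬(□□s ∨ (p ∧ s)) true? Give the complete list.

Let φ = ¬(□□s ∨ (p ∧ s)). Evaluate φ at each world:
  a (successors {a, d, e, f, g}): φ is false.
  b (successors {b, d, g, h}): φ is true.
  c (successors {a, c, d, f}): φ is true.
  d (successors {d, f, g, h}): φ is true.
  e (successors {a, c, d, e, g, h}): φ is false.
  f (successors {a, b, c, e, f, g, h}): φ is false.
  g (successors {d, e, f, g}): φ is true.
  h (successors {b, d, f, g, h}): φ is true.
For instance, at a:
  At a: □□s ∨ (p ∧ s) is true, so ¬(□□s ∨ (p ∧ s)) is false.
    At a: □□s is false, p ∧ s is true, so □□s ∨ (p ∧ s) is true.
      At a: □□s requires □s at every successor {a, d, e, f, g}.
        □s fails at a, so □□s is false at a.
Satisfying worlds: {b, c, d, g, h}

b, c, d, g, h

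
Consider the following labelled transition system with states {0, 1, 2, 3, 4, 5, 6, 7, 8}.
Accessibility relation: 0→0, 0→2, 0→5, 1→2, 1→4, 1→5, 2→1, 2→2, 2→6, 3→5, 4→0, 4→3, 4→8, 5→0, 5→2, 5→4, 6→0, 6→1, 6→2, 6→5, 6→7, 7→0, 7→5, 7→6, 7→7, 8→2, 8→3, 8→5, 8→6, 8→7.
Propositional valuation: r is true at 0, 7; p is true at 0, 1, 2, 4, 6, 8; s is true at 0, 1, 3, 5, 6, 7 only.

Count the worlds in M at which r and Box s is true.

Let φ = r and Box s. Evaluate φ at each world:
  0 (successors {0, 2, 5}): φ is false.
  1 (successors {2, 4, 5}): φ is false.
  2 (successors {1, 2, 6}): φ is false.
  3 (successors {5}): φ is false.
  4 (successors {0, 3, 8}): φ is false.
  5 (successors {0, 2, 4}): φ is false.
  6 (successors {0, 1, 2, 5, 7}): φ is false.
  7 (successors {0, 5, 6, 7}): φ is true.
  8 (successors {2, 3, 5, 6, 7}): φ is false.
For instance, at 1:
  At 1: r is false, Box s is false, so r and Box s is false.
    At 1: Box s requires s at every successor {2, 4, 5}.
      s fails at 2, so Box s is false at 1.
Satisfying worlds: {7}

1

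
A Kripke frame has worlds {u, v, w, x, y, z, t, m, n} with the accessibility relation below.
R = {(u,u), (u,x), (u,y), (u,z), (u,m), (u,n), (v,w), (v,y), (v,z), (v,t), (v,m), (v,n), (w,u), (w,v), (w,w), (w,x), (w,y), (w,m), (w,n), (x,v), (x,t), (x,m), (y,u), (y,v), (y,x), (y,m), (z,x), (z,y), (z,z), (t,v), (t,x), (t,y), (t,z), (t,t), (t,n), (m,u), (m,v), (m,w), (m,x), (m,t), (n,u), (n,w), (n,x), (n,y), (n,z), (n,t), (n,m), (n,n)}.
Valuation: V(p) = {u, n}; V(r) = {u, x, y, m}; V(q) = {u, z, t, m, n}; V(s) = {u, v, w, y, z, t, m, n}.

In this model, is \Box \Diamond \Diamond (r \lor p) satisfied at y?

At y: \Box \Diamond \Diamond (r \lor p) requires \Diamond \Diamond (r \lor p) at every successor {u, v, x, m}.
  At u: \Diamond \Diamond (r \lor p) is true.
  At v: \Diamond \Diamond (r \lor p) is true.
  At x: \Diamond \Diamond (r \lor p) is true.
  At m: \Diamond \Diamond (r \lor p) is true.
So \Box \Diamond \Diamond (r \lor p) is true at y.

Yes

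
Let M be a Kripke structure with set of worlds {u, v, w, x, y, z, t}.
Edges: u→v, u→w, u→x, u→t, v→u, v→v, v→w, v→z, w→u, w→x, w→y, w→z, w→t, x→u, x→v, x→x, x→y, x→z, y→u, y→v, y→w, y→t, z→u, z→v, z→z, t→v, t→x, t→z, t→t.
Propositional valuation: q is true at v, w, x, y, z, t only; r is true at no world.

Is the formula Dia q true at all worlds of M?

Yes

Let φ = Dia q. Evaluate φ at each world:
  u (successors {v, w, x, t}): φ is true.
  v (successors {u, v, w, z}): φ is true.
  w (successors {u, x, y, z, t}): φ is true.
  x (successors {u, v, x, y, z}): φ is true.
  y (successors {u, v, w, t}): φ is true.
  z (successors {u, v, z}): φ is true.
  t (successors {v, x, z, t}): φ is true.
For instance, at u:
  At u: Dia q requires q at some successor in {v, w, x, t}.
    q holds at v, so Dia q is true at u.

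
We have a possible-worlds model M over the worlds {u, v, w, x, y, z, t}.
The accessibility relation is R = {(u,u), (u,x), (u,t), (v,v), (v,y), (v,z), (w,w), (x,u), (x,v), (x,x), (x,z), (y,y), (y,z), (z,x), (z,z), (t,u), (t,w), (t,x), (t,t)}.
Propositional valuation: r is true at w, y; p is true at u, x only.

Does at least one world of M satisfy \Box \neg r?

Yes

Recall that \Box ψ holds at a world iff ψ holds at every accessible world, and \Diamond ψ holds iff ψ holds at some accessible world.
Let φ = \Box \neg r. Evaluate φ at each world:
  u (successors {u, x, t}): φ is true.
  v (successors {v, y, z}): φ is false.
  w (successors {w}): φ is false.
  x (successors {u, v, x, z}): φ is true.
  y (successors {y, z}): φ is false.
  z (successors {x, z}): φ is true.
  t (successors {u, w, x, t}): φ is false.
Detail at u (witness):
  At u: \Box \neg r requires \neg r at every successor {u, x, t}.
    At u: \neg r is true.
    At x: \neg r is true.
    At t: \neg r is true.
  So \Box \neg r is true at u.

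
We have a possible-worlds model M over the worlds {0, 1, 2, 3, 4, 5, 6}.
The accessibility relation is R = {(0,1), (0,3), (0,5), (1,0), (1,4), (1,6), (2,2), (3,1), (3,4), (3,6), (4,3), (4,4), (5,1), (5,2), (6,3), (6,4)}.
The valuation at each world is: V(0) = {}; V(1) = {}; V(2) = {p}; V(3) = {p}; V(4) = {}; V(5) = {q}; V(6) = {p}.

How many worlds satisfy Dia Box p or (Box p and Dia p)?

Let φ = Dia Box p or (Box p and Dia p). Evaluate φ at each world:
  0 (successors {1, 3, 5}): φ is false.
  1 (successors {0, 4, 6}): φ is false.
  2 (successors {2}): φ is true.
  3 (successors {1, 4, 6}): φ is false.
  4 (successors {3, 4}): φ is false.
  5 (successors {1, 2}): φ is true.
  6 (successors {3, 4}): φ is false.
For instance, at 6:
  At 6: Dia Box p is false, Box p and Dia p is false, so Dia Box p or (Box p and Dia p) is false.
    At 6: Dia Box p requires Box p at some successor in {3, 4}.
      At 3: Box p is false.
      At 4: Box p is false.
    So Dia Box p is false at 6.
    At 6: Box p is false, Dia p is true, so Box p and Dia p is false.
      At 6: Box p requires p at every successor {3, 4}.
        p fails at 4, so Box p is false at 6.
      At 6: Dia p requires p at some successor in {3, 4}.
        p holds at 3, so Dia p is true at 6.
Satisfying worlds: {2, 5}

2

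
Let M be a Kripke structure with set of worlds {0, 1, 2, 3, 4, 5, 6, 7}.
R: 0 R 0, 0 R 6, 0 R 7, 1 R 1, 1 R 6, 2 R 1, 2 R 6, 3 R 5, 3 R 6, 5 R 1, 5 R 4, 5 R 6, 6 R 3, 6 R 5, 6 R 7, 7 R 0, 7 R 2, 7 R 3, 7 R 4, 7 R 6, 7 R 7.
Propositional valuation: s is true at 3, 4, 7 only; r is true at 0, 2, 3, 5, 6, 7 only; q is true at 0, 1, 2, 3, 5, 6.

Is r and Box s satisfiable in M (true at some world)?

No

Recall that Box ψ holds at a world iff ψ holds at every accessible world, and Dia ψ holds iff ψ holds at some accessible world.
Let φ = r and Box s. Evaluate φ at each world:
  0 (successors {0, 6, 7}): φ is false.
  1 (successors {1, 6}): φ is false.
  2 (successors {1, 6}): φ is false.
  3 (successors {5, 6}): φ is false.
  4 (successors ∅): φ is false.
  5 (successors {1, 4, 6}): φ is false.
  6 (successors {3, 5, 7}): φ is false.
  7 (successors {0, 2, 3, 4, 6, 7}): φ is false.
For instance, at 7:
  At 7: r is true, Box s is false, so r and Box s is false.
    At 7: Box s requires s at every successor {0, 2, 3, 4, 6, 7}.
      s fails at 0, so Box s is false at 7.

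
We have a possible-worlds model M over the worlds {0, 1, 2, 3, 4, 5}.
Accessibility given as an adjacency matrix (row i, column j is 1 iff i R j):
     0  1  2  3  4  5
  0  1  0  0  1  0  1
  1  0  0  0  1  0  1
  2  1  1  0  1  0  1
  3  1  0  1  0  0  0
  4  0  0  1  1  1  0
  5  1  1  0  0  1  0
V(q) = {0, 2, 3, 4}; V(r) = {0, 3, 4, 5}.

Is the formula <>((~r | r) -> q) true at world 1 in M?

Yes

Recall that <>ψ holds at a world iff ψ holds at some accessible world.
At 1: <>((~r | r) -> q) requires (~r | r) -> q at some successor in {3, 5}.
  (~r | r) -> q holds at 3, so <>((~r | r) -> q) is true at 1.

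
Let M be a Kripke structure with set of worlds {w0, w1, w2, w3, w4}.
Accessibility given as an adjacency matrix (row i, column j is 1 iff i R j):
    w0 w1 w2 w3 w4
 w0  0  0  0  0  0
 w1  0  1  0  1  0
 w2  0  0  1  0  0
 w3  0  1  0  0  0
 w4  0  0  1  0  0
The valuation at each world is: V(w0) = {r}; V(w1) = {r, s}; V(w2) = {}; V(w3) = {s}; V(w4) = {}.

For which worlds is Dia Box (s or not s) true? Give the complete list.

w1, w2, w3, w4

Let φ = Dia Box (s or not s). Evaluate φ at each world:
  w0 (successors ∅): φ is false.
  w1 (successors {w1, w3}): φ is true.
  w2 (successors {w2}): φ is true.
  w3 (successors {w1}): φ is true.
  w4 (successors {w2}): φ is true.
For instance, at w2:
  At w2: Dia Box (s or not s) requires Box (s or not s) at some successor in {w2}.
    Box (s or not s) holds at w2, so Dia Box (s or not s) is true at w2.
      At w2: Box (s or not s) requires s or not s at every successor {w2}.
        At w2: s or not s is true.
      So Box (s or not s) is true at w2.
Satisfying worlds: {w1, w2, w3, w4}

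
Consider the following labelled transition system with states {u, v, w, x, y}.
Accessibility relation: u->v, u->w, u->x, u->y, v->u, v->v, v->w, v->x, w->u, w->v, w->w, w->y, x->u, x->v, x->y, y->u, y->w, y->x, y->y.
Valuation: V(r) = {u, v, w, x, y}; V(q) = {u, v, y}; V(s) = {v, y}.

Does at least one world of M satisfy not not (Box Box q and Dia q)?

Let φ = not not (Box Box q and Dia q). Evaluate φ at each world:
  u (successors {v, w, x, y}): φ is false.
  v (successors {u, v, w, x}): φ is false.
  w (successors {u, v, w, y}): φ is false.
  x (successors {u, v, y}): φ is false.
  y (successors {u, w, x, y}): φ is false.
For instance, at v:
  At v: not (Box Box q and Dia q) is true, so not not (Box Box q and Dia q) is false.
    At v: Box Box q and Dia q is false, so not (Box Box q and Dia q) is true.
      At v: Box Box q is false, Dia q is true, so Box Box q and Dia q is false.

No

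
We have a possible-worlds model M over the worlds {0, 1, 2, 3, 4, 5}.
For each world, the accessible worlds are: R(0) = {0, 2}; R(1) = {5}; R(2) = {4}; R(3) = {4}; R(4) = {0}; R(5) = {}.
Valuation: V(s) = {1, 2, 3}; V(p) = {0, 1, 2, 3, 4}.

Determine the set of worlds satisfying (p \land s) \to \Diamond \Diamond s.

Recall that \Diamond ψ holds at a world iff ψ holds at some accessible world.
Let φ = (p \land s) \to \Diamond \Diamond s. Evaluate φ at each world:
  0 (successors {0, 2}): φ is true.
  1 (successors {5}): φ is false.
  2 (successors {4}): φ is false.
  3 (successors {4}): φ is false.
  4 (successors {0}): φ is true.
  5 (successors ∅): φ is true.
For instance, at 3:
  At 3: p \land s is true, \Diamond \Diamond s is false, so (p \land s) \to \Diamond \Diamond s is false.
    At 3: \Diamond \Diamond s requires \Diamond s at some successor in {4}.
      At 4: \Diamond s is false.
    So \Diamond \Diamond s is false at 3.
Satisfying worlds: {0, 4, 5}

0, 4, 5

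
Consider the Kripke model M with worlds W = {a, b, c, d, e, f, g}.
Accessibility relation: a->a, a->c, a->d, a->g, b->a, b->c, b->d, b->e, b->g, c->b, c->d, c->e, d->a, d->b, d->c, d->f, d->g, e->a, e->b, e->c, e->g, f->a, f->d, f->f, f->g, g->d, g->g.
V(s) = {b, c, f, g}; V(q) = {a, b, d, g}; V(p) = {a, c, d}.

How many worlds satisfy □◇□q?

Let φ = □◇□q. Evaluate φ at each world:
  a (successors {a, c, d, g}): φ is false.
  b (successors {a, c, d, e, g}): φ is false.
  c (successors {b, d, e}): φ is true.
  d (successors {a, b, c, f, g}): φ is false.
  e (successors {a, b, c, g}): φ is false.
  f (successors {a, d, f, g}): φ is true.
  g (successors {d, g}): φ is true.
For instance, at d:
  At d: □◇□q requires ◇□q at every successor {a, b, c, f, g}.
    ◇□q fails at c, so □◇□q is false at d.
      At c: ◇□q requires □q at some successor in {b, d, e}.
        At b: □q is false.
        At d: □q is false.
        At e: □q is false.
      So ◇□q is false at c.
Satisfying worlds: {c, f, g}

3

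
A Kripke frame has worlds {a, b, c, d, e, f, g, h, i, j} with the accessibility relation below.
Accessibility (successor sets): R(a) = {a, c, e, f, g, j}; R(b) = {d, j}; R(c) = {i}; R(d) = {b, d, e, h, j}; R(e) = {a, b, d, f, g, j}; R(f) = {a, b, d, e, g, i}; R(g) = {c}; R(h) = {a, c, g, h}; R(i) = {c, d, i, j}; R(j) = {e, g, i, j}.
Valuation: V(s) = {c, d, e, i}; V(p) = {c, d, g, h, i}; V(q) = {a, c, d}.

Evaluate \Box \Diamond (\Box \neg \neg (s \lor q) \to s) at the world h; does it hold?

At h: \Box \Diamond (\Box \neg \neg (s \lor q) \to s) requires \Diamond (\Box \neg \neg (s \lor q) \to s) at every successor {a, c, g, h}.
  At a: \Diamond (\Box \neg \neg (s \lor q) \to s) is true.
  At c: \Diamond (\Box \neg \neg (s \lor q) \to s) is true.
  At g: \Diamond (\Box \neg \neg (s \lor q) \to s) is true.
  At h: \Diamond (\Box \neg \neg (s \lor q) \to s) is true.
So \Box \Diamond (\Box \neg \neg (s \lor q) \to s) is true at h.

Yes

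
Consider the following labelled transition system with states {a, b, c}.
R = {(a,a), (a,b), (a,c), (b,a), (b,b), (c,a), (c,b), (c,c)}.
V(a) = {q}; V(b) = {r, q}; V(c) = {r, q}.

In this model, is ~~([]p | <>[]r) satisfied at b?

No

At b: ~([]p | <>[]r) is true, so ~~([]p | <>[]r) is false.
  At b: []p | <>[]r is false, so ~([]p | <>[]r) is true.
    At b: []p is false, <>[]r is false, so []p | <>[]r is false.
      At b: []p requires p at every successor {a, b}.
        p fails at a, so []p is false at b.
      At b: <>[]r requires []r at some successor in {a, b}.
        At a: []r is false.
        At b: []r is false.
      So <>[]r is false at b.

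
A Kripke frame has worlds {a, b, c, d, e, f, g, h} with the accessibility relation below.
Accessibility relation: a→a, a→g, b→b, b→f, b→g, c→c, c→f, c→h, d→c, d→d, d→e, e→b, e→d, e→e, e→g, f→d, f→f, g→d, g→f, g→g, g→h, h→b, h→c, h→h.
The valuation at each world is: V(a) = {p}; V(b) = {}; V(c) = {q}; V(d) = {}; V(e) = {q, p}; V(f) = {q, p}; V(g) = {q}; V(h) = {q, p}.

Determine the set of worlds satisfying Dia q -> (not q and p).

Recall that Dia ψ holds at a world iff ψ holds at some accessible world.
Let φ = Dia q -> (not q and p). Evaluate φ at each world:
  a (successors {a, g}): φ is true.
  b (successors {b, f, g}): φ is false.
  c (successors {c, f, h}): φ is false.
  d (successors {c, d, e}): φ is false.
  e (successors {b, d, e, g}): φ is false.
  f (successors {d, f}): φ is false.
  g (successors {d, f, g, h}): φ is false.
  h (successors {b, c, h}): φ is false.
For instance, at g:
  At g: Dia q is true, not q and p is false, so Dia q -> (not q and p) is false.
    At g: Dia q requires q at some successor in {d, f, g, h}.
      q holds at f, so Dia q is true at g.
Satisfying worlds: {a}

a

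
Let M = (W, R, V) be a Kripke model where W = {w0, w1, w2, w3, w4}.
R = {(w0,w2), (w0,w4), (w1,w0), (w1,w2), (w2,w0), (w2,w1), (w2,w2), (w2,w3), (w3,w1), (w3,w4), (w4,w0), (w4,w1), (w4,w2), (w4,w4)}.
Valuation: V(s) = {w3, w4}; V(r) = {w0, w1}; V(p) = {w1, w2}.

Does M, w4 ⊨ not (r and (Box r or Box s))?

At w4: r and (Box r or Box s) is false, so not (r and (Box r or Box s)) is true.
  At w4: r is false, Box r or Box s is false, so r and (Box r or Box s) is false.
    At w4: Box r is false, Box s is false, so Box r or Box s is false.
      At w4: Box r requires r at every successor {w0, w1, w2, w4}.
        r fails at w2, so Box r is false at w4.
      At w4: Box s requires s at every successor {w0, w1, w2, w4}.
        s fails at w0, so Box s is false at w4.

Yes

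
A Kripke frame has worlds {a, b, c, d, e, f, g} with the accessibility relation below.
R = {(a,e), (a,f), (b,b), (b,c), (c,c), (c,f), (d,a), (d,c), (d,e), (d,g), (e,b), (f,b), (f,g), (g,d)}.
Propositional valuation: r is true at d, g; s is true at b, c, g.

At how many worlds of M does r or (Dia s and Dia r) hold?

3

Recall that Dia ψ holds at a world iff ψ holds at some accessible world.
Let φ = r or (Dia s and Dia r). Evaluate φ at each world:
  a (successors {e, f}): φ is false.
  b (successors {b, c}): φ is false.
  c (successors {c, f}): φ is false.
  d (successors {a, c, e, g}): φ is true.
  e (successors {b}): φ is false.
  f (successors {b, g}): φ is true.
  g (successors {d}): φ is true.
For instance, at a:
  At a: r is false, Dia s and Dia r is false, so r or (Dia s and Dia r) is false.
    At a: Dia s is false, Dia r is false, so Dia s and Dia r is false.
      At a: Dia s requires s at some successor in {e, f}.
        At e: s is false.
        At f: s is false.
      So Dia s is false at a.
      At a: Dia r requires r at some successor in {e, f}.
        At e: r is false.
        At f: r is false.
      So Dia r is false at a.
Satisfying worlds: {d, f, g}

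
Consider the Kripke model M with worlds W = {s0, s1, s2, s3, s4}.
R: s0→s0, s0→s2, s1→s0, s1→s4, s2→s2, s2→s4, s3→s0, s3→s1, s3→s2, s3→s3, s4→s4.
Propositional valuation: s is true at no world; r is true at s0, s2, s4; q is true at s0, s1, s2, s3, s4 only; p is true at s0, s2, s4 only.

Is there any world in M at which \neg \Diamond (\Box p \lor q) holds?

No

Recall that \Box ψ holds at a world iff ψ holds at every accessible world, and \Diamond ψ holds iff ψ holds at some accessible world.
Let φ = \neg \Diamond (\Box p \lor q). Evaluate φ at each world:
  s0 (successors {s0, s2}): φ is false.
  s1 (successors {s0, s4}): φ is false.
  s2 (successors {s2, s4}): φ is false.
  s3 (successors {s0, s1, s2, s3}): φ is false.
  s4 (successors {s4}): φ is false.
For instance, at s3:
  At s3: \Diamond (\Box p \lor q) is true, so \neg \Diamond (\Box p \lor q) is false.
    At s3: \Diamond (\Box p \lor q) requires \Box p \lor q at some successor in {s0, s1, s2, s3}.
      \Box p \lor q holds at s0, so \Diamond (\Box p \lor q) is true at s3.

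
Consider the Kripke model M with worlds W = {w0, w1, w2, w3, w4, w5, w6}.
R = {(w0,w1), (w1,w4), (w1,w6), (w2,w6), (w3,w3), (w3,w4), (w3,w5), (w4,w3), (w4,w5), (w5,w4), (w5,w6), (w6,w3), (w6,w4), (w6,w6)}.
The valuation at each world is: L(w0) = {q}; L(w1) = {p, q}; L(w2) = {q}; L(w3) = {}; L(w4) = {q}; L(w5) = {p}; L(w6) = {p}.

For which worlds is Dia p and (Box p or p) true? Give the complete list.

Let φ = Dia p and (Box p or p). Evaluate φ at each world:
  w0 (successors {w1}): φ is true.
  w1 (successors {w4, w6}): φ is true.
  w2 (successors {w6}): φ is true.
  w3 (successors {w3, w4, w5}): φ is false.
  w4 (successors {w3, w5}): φ is false.
  w5 (successors {w4, w6}): φ is true.
  w6 (successors {w3, w4, w6}): φ is true.
For instance, at w3:
  At w3: Dia p is true, Box p or p is false, so Dia p and (Box p or p) is false.
    At w3: Dia p requires p at some successor in {w3, w4, w5}.
      p holds at w5, so Dia p is true at w3.
    At w3: Box p is false, p is false, so Box p or p is false.
      At w3: Box p requires p at every successor {w3, w4, w5}.
        p fails at w3, so Box p is false at w3.
Satisfying worlds: {w0, w1, w2, w5, w6}

w0, w1, w2, w5, w6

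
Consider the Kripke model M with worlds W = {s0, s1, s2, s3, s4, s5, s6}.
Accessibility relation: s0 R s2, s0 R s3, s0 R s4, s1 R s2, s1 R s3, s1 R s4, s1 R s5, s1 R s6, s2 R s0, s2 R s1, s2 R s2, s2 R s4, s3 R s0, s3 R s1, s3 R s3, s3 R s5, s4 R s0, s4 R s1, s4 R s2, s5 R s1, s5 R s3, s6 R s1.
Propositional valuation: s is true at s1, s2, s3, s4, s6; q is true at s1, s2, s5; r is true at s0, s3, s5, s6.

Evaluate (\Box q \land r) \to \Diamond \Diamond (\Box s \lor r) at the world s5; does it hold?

Yes

At s5: \Box q \land r is false, \Diamond \Diamond (\Box s \lor r) is true, so (\Box q \land r) \to \Diamond \Diamond (\Box s \lor r) is true.
  At s5: \Box q is false, r is true, so \Box q \land r is false.
    At s5: \Box q requires q at every successor {s1, s3}.
      q fails at s3, so \Box q is false at s5.
  At s5: \Diamond \Diamond (\Box s \lor r) requires \Diamond (\Box s \lor r) at some successor in {s1, s3}.
    \Diamond (\Box s \lor r) holds at s1, so \Diamond \Diamond (\Box s \lor r) is true at s5.
      At s1: \Diamond (\Box s \lor r) requires \Box s \lor r at some successor in {s2, s3, s4, s5, s6}.
        \Box s \lor r holds at s3, so \Diamond (\Box s \lor r) is true at s1.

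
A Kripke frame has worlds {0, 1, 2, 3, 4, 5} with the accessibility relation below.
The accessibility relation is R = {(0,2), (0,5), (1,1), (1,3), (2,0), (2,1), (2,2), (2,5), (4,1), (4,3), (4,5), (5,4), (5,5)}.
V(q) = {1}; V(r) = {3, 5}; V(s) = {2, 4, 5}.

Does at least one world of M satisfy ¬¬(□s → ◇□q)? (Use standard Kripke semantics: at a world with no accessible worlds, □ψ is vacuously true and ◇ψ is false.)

Yes

Let φ = ¬¬(□s → ◇□q). Evaluate φ at each world:
  0 (successors {2, 5}): φ is false.
  1 (successors {1, 3}): φ is true.
  2 (successors {0, 1, 2, 5}): φ is true.
  3 (successors ∅): φ is false.
  4 (successors {1, 3, 5}): φ is true.
  5 (successors {4, 5}): φ is false.
Detail at 1 (witness):
  At 1: ¬(□s → ◇□q) is false, so ¬¬(□s → ◇□q) is true.
    At 1: □s → ◇□q is true, so ¬(□s → ◇□q) is false.
      At 1: □s is false, ◇□q is true, so □s → ◇□q is true.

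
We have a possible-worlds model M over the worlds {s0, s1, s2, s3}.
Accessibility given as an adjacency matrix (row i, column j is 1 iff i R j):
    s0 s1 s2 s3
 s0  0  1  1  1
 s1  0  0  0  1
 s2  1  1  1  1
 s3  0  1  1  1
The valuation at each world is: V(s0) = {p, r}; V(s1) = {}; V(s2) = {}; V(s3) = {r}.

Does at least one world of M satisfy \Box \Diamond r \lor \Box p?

Yes

Let φ = \Box \Diamond r \lor \Box p. Evaluate φ at each world:
  s0 (successors {s1, s2, s3}): φ is true.
  s1 (successors {s3}): φ is true.
  s2 (successors {s0, s1, s2, s3}): φ is true.
  s3 (successors {s1, s2, s3}): φ is true.
Detail at s0 (witness):
  At s0: \Box \Diamond r is true, \Box p is false, so \Box \Diamond r \lor \Box p is true.
    At s0: \Box \Diamond r requires \Diamond r at every successor {s1, s2, s3}.
      At s1: \Diamond r is true.
      At s2: \Diamond r is true.
      At s3: \Diamond r is true.
    So \Box \Diamond r is true at s0.
    At s0: \Box p requires p at every successor {s1, s2, s3}.
      p fails at s1, so \Box p is false at s0.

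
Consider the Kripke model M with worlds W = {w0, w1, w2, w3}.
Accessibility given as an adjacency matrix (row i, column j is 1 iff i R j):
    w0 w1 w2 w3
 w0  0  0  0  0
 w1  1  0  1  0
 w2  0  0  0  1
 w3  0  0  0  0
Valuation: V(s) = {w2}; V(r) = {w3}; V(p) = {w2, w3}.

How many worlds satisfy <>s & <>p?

Let φ = <>s & <>p. Evaluate φ at each world:
  w0 (successors ∅): φ is false.
  w1 (successors {w0, w2}): φ is true.
  w2 (successors {w3}): φ is false.
  w3 (successors ∅): φ is false.
For instance, at w1:
  At w1: <>s is true, <>p is true, so <>s & <>p is true.
    At w1: <>s requires s at some successor in {w0, w2}.
      s holds at w2, so <>s is true at w1.
    At w1: <>p requires p at some successor in {w0, w2}.
      p holds at w2, so <>p is true at w1.
Satisfying worlds: {w1}

1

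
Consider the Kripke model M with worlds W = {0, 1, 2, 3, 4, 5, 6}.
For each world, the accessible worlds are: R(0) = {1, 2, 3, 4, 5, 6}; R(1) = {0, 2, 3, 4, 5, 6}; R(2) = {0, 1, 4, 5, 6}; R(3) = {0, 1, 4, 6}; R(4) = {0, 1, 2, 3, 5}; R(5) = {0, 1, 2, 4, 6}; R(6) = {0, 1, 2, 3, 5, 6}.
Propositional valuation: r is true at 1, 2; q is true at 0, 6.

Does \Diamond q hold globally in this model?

Yes

Let φ = \Diamond q. Evaluate φ at each world:
  0 (successors {1, 2, 3, 4, 5, 6}): φ is true.
  1 (successors {0, 2, 3, 4, 5, 6}): φ is true.
  2 (successors {0, 1, 4, 5, 6}): φ is true.
  3 (successors {0, 1, 4, 6}): φ is true.
  4 (successors {0, 1, 2, 3, 5}): φ is true.
  5 (successors {0, 1, 2, 4, 6}): φ is true.
  6 (successors {0, 1, 2, 3, 5, 6}): φ is true.
For instance, at 3:
  At 3: \Diamond q requires q at some successor in {0, 1, 4, 6}.
    q holds at 0, so \Diamond q is true at 3.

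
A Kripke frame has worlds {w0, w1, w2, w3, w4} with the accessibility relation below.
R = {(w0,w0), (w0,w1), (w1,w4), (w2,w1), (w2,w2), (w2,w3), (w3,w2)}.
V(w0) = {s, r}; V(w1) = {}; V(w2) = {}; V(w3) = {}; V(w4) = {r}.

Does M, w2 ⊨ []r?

No

At w2: []r requires r at every successor {w1, w2, w3}.
  r fails at w1, so []r is false at w2.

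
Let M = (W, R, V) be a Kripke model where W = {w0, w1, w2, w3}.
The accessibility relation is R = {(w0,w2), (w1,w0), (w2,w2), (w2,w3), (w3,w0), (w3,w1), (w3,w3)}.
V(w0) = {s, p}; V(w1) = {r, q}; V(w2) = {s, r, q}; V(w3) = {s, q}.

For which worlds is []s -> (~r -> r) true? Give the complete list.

w1, w2, w3

Let φ = []s -> (~r -> r). Evaluate φ at each world:
  w0 (successors {w2}): φ is false.
  w1 (successors {w0}): φ is true.
  w2 (successors {w2, w3}): φ is true.
  w3 (successors {w0, w1, w3}): φ is true.
For instance, at w1:
  At w1: []s is true, ~r -> r is true, so []s -> (~r -> r) is true.
    At w1: []s requires s at every successor {w0}.
      At w0: s is true.
    So []s is true at w1.
Satisfying worlds: {w1, w2, w3}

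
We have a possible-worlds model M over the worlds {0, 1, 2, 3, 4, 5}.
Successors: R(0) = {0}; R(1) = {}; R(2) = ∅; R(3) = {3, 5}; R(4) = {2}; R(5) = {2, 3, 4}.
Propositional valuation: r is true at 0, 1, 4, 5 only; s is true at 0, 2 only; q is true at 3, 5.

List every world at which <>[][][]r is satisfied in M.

0, 4, 5

Let φ = <>[][][]r. Evaluate φ at each world:
  0 (successors {0}): φ is true.
  1 (successors ∅): φ is false.
  2 (successors ∅): φ is false.
  3 (successors {3, 5}): φ is false.
  4 (successors {2}): φ is true.
  5 (successors {2, 3, 4}): φ is true.
For instance, at 0:
  At 0: <>[][][]r requires [][][]r at some successor in {0}.
    [][][]r holds at 0, so <>[][][]r is true at 0.
      At 0: [][][]r requires [][]r at every successor {0}.
        At 0: [][]r is true.
      So [][][]r is true at 0.
Satisfying worlds: {0, 4, 5}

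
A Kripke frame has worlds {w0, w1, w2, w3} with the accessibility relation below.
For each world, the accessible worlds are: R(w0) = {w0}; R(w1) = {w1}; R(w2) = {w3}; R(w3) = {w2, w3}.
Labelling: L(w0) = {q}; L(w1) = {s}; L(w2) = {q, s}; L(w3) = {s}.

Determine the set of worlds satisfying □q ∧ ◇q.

Recall that □ψ holds at a world iff ψ holds at every accessible world, and ◇ψ holds iff ψ holds at some accessible world.
Let φ = □q ∧ ◇q. Evaluate φ at each world:
  w0 (successors {w0}): φ is true.
  w1 (successors {w1}): φ is false.
  w2 (successors {w3}): φ is false.
  w3 (successors {w2, w3}): φ is false.
For instance, at w2:
  At w2: □q is false, ◇q is false, so □q ∧ ◇q is false.
    At w2: □q requires q at every successor {w3}.
      q fails at w3, so □q is false at w2.
    At w2: ◇q requires q at some successor in {w3}.
      At w3: q is false.
    So ◇q is false at w2.
Satisfying worlds: {w0}

w0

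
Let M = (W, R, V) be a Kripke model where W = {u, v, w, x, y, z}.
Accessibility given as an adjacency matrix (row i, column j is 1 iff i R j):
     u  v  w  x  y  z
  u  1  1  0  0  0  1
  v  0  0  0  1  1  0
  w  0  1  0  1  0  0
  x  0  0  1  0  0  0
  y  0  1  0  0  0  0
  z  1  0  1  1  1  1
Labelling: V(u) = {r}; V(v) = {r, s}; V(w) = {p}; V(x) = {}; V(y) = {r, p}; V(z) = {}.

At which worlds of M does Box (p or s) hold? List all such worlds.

x, y

Let φ = Box (p or s). Evaluate φ at each world:
  u (successors {u, v, z}): φ is false.
  v (successors {x, y}): φ is false.
  w (successors {v, x}): φ is false.
  x (successors {w}): φ is true.
  y (successors {v}): φ is true.
  z (successors {u, w, x, y, z}): φ is false.
For instance, at z:
  At z: Box (p or s) requires p or s at every successor {u, w, x, y, z}.
    p or s fails at u, so Box (p or s) is false at z.
Satisfying worlds: {x, y}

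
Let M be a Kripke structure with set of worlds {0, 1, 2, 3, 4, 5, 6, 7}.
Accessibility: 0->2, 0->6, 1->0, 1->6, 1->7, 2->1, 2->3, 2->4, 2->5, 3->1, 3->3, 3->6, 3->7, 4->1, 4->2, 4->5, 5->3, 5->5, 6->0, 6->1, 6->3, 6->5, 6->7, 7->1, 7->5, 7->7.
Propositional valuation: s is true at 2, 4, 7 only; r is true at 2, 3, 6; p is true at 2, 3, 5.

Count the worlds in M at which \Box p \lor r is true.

4

Recall that \Box ψ holds at a world iff ψ holds at every accessible world, and \Diamond ψ holds iff ψ holds at some accessible world.
Let φ = \Box p \lor r. Evaluate φ at each world:
  0 (successors {2, 6}): φ is false.
  1 (successors {0, 6, 7}): φ is false.
  2 (successors {1, 3, 4, 5}): φ is true.
  3 (successors {1, 3, 6, 7}): φ is true.
  4 (successors {1, 2, 5}): φ is false.
  5 (successors {3, 5}): φ is true.
  6 (successors {0, 1, 3, 5, 7}): φ is true.
  7 (successors {1, 5, 7}): φ is false.
For instance, at 1:
  At 1: \Box p is false, r is false, so \Box p \lor r is false.
    At 1: \Box p requires p at every successor {0, 6, 7}.
      p fails at 0, so \Box p is false at 1.
Satisfying worlds: {2, 3, 5, 6}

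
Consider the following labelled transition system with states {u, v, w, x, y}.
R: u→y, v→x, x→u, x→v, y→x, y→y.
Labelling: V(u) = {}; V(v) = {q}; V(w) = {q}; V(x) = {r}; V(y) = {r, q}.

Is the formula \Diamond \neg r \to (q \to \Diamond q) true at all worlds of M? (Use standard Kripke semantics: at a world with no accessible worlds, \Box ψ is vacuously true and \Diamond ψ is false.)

Yes

Let φ = \Diamond \neg r \to (q \to \Diamond q). Evaluate φ at each world:
  u (successors {y}): φ is true.
  v (successors {x}): φ is true.
  w (successors ∅): φ is true.
  x (successors {u, v}): φ is true.
  y (successors {x, y}): φ is true.
For instance, at x:
  At x: \Diamond \neg r is true, q \to \Diamond q is true, so \Diamond \neg r \to (q \to \Diamond q) is true.
    At x: \Diamond \neg r requires \neg r at some successor in {u, v}.
      \neg r holds at u, so \Diamond \neg r is true at x.
    At x: q is false, \Diamond q is true, so q \to \Diamond q is true.
      At x: \Diamond q requires q at some successor in {u, v}.
        q holds at v, so \Diamond q is true at x.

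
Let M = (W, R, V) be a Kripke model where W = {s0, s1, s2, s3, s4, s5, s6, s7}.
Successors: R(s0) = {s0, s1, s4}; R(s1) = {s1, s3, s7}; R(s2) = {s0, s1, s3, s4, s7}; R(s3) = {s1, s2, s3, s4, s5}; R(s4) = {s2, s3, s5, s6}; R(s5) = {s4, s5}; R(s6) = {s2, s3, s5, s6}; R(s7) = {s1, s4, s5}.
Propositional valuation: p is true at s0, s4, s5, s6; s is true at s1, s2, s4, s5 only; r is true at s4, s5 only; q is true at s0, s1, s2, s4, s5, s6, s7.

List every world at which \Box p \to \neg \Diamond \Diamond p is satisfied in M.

Let φ = \Box p \to \neg \Diamond \Diamond p. Evaluate φ at each world:
  s0 (successors {s0, s1, s4}): φ is true.
  s1 (successors {s1, s3, s7}): φ is true.
  s2 (successors {s0, s1, s3, s4, s7}): φ is true.
  s3 (successors {s1, s2, s3, s4, s5}): φ is true.
  s4 (successors {s2, s3, s5, s6}): φ is true.
  s5 (successors {s4, s5}): φ is false.
  s6 (successors {s2, s3, s5, s6}): φ is true.
  s7 (successors {s1, s4, s5}): φ is true.
For instance, at s6:
  At s6: \Box p is false, \neg \Diamond \Diamond p is false, so \Box p \to \neg \Diamond \Diamond p is true.
    At s6: \Box p requires p at every successor {s2, s3, s5, s6}.
      p fails at s2, so \Box p is false at s6.
    At s6: \Diamond \Diamond p is true, so \neg \Diamond \Diamond p is false.
      At s6: \Diamond \Diamond p requires \Diamond p at some successor in {s2, s3, s5, s6}.
        \Diamond p holds at s2, so \Diamond \Diamond p is true at s6.
Satisfying worlds: {s0, s1, s2, s3, s4, s6, s7}

s0, s1, s2, s3, s4, s6, s7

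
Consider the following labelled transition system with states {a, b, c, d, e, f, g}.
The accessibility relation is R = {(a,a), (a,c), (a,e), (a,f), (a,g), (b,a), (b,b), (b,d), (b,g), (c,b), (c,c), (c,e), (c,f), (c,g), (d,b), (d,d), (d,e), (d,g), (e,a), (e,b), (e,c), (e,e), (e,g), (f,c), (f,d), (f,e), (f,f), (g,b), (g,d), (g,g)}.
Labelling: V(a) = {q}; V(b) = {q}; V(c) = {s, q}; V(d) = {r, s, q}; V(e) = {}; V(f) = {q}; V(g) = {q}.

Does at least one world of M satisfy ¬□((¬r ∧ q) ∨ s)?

Yes

Let φ = ¬□((¬r ∧ q) ∨ s). Evaluate φ at each world:
  a (successors {a, c, e, f, g}): φ is true.
  b (successors {a, b, d, g}): φ is false.
  c (successors {b, c, e, f, g}): φ is true.
  d (successors {b, d, e, g}): φ is true.
  e (successors {a, b, c, e, g}): φ is true.
  f (successors {c, d, e, f}): φ is true.
  g (successors {b, d, g}): φ is false.
Detail at a (witness):
  At a: □((¬r ∧ q) ∨ s) is false, so ¬□((¬r ∧ q) ∨ s) is true.
    At a: □((¬r ∧ q) ∨ s) requires (¬r ∧ q) ∨ s at every successor {a, c, e, f, g}.
      (¬r ∧ q) ∨ s fails at e, so □((¬r ∧ q) ∨ s) is false at a.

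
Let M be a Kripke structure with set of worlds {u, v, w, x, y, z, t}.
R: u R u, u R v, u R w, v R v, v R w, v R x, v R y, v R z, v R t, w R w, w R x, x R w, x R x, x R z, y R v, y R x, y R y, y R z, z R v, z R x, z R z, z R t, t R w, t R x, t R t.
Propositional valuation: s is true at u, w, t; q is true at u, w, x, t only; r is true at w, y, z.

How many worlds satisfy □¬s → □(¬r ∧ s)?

6

Let φ = □¬s → □(¬r ∧ s). Evaluate φ at each world:
  u (successors {u, v, w}): φ is true.
  v (successors {v, w, x, y, z, t}): φ is true.
  w (successors {w, x}): φ is true.
  x (successors {w, x, z}): φ is true.
  y (successors {v, x, y, z}): φ is false.
  z (successors {v, x, z, t}): φ is true.
  t (successors {w, x, t}): φ is true.
For instance, at t:
  At t: □¬s is false, □(¬r ∧ s) is false, so □¬s → □(¬r ∧ s) is true.
    At t: □¬s requires ¬s at every successor {w, x, t}.
      ¬s fails at w, so □¬s is false at t.
    At t: □(¬r ∧ s) requires ¬r ∧ s at every successor {w, x, t}.
      ¬r ∧ s fails at w, so □(¬r ∧ s) is false at t.
Satisfying worlds: {u, v, w, x, z, t}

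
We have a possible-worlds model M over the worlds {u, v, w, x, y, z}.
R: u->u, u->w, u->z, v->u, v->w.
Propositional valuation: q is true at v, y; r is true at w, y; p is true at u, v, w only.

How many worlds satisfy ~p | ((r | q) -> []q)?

Let φ = ~p | ((r | q) -> []q). Evaluate φ at each world:
  u (successors {u, w, z}): φ is true.
  v (successors {u, w}): φ is false.
  w (successors ∅): φ is true.
  x (successors ∅): φ is true.
  y (successors ∅): φ is true.
  z (successors ∅): φ is true.
For instance, at u:
  At u: ~p is false, (r | q) -> []q is true, so ~p | ((r | q) -> []q) is true.
    At u: r | q is false, []q is false, so (r | q) -> []q is true.
      At u: []q requires q at every successor {u, w, z}.
        q fails at u, so []q is false at u.
Satisfying worlds: {u, w, x, y, z}

5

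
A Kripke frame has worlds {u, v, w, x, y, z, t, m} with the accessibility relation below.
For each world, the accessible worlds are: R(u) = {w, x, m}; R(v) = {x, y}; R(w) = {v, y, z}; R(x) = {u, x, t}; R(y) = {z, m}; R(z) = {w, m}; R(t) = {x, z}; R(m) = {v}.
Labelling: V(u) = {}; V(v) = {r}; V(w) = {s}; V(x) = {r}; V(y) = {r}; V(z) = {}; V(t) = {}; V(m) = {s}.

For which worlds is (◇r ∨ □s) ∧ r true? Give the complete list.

v, x

Recall that □ψ holds at a world iff ψ holds at every accessible world, and ◇ψ holds iff ψ holds at some accessible world.
Let φ = (◇r ∨ □s) ∧ r. Evaluate φ at each world:
  u (successors {w, x, m}): φ is false.
  v (successors {x, y}): φ is true.
  w (successors {v, y, z}): φ is false.
  x (successors {u, x, t}): φ is true.
  y (successors {z, m}): φ is false.
  z (successors {w, m}): φ is false.
  t (successors {x, z}): φ is false.
  m (successors {v}): φ is false.
For instance, at t:
  At t: ◇r ∨ □s is true, r is false, so (◇r ∨ □s) ∧ r is false.
    At t: ◇r is true, □s is false, so ◇r ∨ □s is true.
      At t: ◇r requires r at some successor in {x, z}.
        r holds at x, so ◇r is true at t.
      At t: □s requires s at every successor {x, z}.
        s fails at x, so □s is false at t.
Satisfying worlds: {v, x}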